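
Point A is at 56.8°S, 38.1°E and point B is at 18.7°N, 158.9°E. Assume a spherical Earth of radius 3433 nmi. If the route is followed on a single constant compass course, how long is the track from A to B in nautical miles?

7661 nmi

Δψ = ln[tan(π/4+φ₂/2)/tan(π/4+φ₁/2)] = +1.5426;  Δφ = +1.3177 rad,  Δλ = +2.1084 rad
q = Δφ/Δψ = 0.8542
d = R·√(Δφ² + q²Δλ²) = 3433·2.23158 = 7661 nmi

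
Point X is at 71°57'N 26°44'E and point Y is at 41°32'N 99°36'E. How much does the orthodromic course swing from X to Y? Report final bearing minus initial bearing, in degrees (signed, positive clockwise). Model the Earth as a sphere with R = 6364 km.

+65.2°

Initial bearing θ₁ = atan2(sin Δλ cos φ₂, cos φ₁ sin φ₂ − sin φ₁ cos φ₂ cos Δλ) = 90.34°
Final bearing θ₂ = (initial bearing from the destination back to the start) + 180° = 155.55°
Δθ = θ₂ − θ₁ = +65.2°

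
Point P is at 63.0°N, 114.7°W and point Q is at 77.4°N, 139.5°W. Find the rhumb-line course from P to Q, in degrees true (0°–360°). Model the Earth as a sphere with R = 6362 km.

330.9°

Δψ = ln[tan(π/4+φ₂/2)/tan(π/4+φ₁/2)] = +0.7768
Δλ = -0.4328 rad (taken the short way round)
course = atan2(Δλ, Δψ) = 330.87°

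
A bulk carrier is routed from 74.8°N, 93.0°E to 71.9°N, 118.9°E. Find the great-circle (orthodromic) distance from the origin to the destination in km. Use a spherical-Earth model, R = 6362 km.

876 km

Haversine: a = sin²(Δφ/2)+cos φ₁ cos φ₂ sin²(Δλ/2) = 0.00473;  σ = 2·atan2(√a,√(1−a))
σ = 7.888° → d = Rσ = 6362·0.13768 = 876 km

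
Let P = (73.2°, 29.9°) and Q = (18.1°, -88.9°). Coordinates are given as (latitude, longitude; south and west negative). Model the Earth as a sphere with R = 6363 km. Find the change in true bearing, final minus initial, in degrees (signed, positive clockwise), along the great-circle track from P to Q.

-107.5°

Initial bearing θ₁ = atan2(sin Δλ cos φ₂, cos φ₁ sin φ₂ − sin φ₁ cos φ₂ cos Δλ) = 302.38°
Final bearing θ₂ = (initial bearing from the destination back to the start) + 180° = 194.88°
Δθ = θ₂ − θ₁ = -107.5°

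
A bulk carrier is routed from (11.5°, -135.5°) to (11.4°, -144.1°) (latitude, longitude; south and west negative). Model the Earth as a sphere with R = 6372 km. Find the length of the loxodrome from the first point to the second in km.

937 km

Δψ = ln[tan(π/4+φ₂/2)/tan(π/4+φ₁/2)] = -0.0018;  Δφ = -0.0017 rad,  Δλ = -0.1501 rad
q = Δφ/Δψ = 0.9801
d = R·√(Δφ² + q²Δλ²) = 6372·0.14712 = 937 km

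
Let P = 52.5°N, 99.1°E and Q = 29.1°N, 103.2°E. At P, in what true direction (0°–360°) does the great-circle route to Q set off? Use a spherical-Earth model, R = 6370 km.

N = sin Δλ·cos φ₂ = +0.0625;  D = cos φ₁ sin φ₂ − sin φ₁ cos φ₂ cos Δλ = -0.3954
initial course = atan2(N, D) = 171.02°

171.0°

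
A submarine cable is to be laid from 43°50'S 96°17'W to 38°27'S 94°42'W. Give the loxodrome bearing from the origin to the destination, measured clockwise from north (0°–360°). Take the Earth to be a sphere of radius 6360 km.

Meridional parts: M(φ₁)=-0.8529, M(φ₂)=-0.7280 → ΔM = +0.1249;  Δλ = +0.0276 rad
tan C = Δλ / ΔM = +0.2213 → C = 12.48°

12.5°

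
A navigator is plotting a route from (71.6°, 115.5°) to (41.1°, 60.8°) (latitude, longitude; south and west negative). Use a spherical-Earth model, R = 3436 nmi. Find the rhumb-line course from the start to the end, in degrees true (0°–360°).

222.8°

Meridional parts: M(φ₁)=+1.8204, M(φ₂)=+0.7882 → ΔM = -1.0322;  Δλ = -0.9547 rad
tan C = Δλ / ΔM = +0.9249 → C = 222.77°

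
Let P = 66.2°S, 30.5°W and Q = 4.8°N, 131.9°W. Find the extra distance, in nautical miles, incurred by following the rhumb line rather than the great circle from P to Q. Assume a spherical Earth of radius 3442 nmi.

327 nmi

Great circle: cos σ = sin φ₁ sin φ₂ + cos φ₁ cos φ₂ cos Δλ,  σ = 1.7275 rad → d_gc = 5946.0 nmi
Rhumb line: Δψ = +1.6410, q = Δφ/Δψ = 0.7551, d_rh = R√(Δφ²+q²Δλ²) = 6273.0 nmi
Excess = 6273.0 − 5946.0 = 327.0 ≈ 327 nmi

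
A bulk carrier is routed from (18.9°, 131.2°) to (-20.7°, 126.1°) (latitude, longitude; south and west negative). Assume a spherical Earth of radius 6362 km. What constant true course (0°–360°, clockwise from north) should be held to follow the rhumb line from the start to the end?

Meridional parts: M(φ₁)=+0.3360, M(φ₂)=-0.3694 → ΔM = -0.7054;  Δλ = -0.0890 rad
tan C = Δλ / ΔM = +0.1262 → C = 187.19°

187.2°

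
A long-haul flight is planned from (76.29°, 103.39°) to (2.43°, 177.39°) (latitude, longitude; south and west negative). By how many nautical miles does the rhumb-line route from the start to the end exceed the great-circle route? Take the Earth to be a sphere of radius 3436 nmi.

Great circle: cos σ = sin φ₁ sin φ₂ + cos φ₁ cos φ₂ cos Δλ,  σ = 1.4641 rad → d_gc = 5030.8 nmi
Rhumb line: Δψ = -2.0760, q = Δφ/Δψ = 0.6209, d_rh = R√(Δφ²+q²Δλ²) = 5216.5 nmi
Excess = 5216.5 − 5030.8 = 185.7 ≈ 186 nmi

186 nmi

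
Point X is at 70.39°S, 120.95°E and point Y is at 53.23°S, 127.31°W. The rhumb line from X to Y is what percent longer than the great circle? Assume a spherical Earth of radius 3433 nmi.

14.5%

Great circle: σ = 0.8228 rad → d_gc = Rσ = 2824.7 nmi
Rhumb: Δφ = +0.2995, Δλ = +1.9502, Δψ = +0.6540, q = Δφ/Δψ = 0.4580 → d_rh = R√(Δφ²+q²Δλ²) = 3233.9 nmi
Excess = (3233.9 − 2824.7) / 2824.7 = 409.2 / 2824.7 = 14.49% ≈ 14.5%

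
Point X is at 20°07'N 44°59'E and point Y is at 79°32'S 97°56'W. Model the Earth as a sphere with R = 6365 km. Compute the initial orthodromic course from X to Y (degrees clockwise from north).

θ = atan2( sin Δλ·cos φ₂ ,  cos φ₁ sin φ₂ − sin φ₁ cos φ₂ cos Δλ )
  = atan2(-0.1095, -0.8735) = 187.15°

187.1°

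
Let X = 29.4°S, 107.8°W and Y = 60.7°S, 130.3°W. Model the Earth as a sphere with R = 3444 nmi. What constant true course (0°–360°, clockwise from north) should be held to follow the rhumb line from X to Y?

206.0°

Δψ = ln[tan(π/4+φ₂/2)/tan(π/4+φ₁/2)] = -0.8044
Δλ = -0.3927 rad (taken the short way round)
course = atan2(Δλ, Δψ) = 206.02°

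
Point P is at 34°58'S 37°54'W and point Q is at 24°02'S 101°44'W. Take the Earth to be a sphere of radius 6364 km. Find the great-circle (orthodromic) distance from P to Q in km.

Haversine: a = sin²(Δφ/2)+cos φ₁ cos φ₂ sin²(Δλ/2) = 0.21827;  σ = 2·atan2(√a,√(1−a))
σ = 55.705° → d = Rσ = 6364·0.97223 = 6187 km

6187 km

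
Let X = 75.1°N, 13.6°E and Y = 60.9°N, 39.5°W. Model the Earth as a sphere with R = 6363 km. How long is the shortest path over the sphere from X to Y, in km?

cos σ = sin φ₁ sin φ₂ + cos φ₁ cos φ₂ cos Δλ
      = sin(75.10°)sin(60.90°) + cos(75.10°)cos(60.90°)cos(-53.10°) = 0.9195
σ = 23.150° → d = Rσ = 6363·0.40405 = 2571 km

2571 km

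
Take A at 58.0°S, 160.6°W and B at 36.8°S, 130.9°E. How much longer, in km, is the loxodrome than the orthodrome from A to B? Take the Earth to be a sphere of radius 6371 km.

192 km

Great circle: cos σ = sin φ₁ sin φ₂ + cos φ₁ cos φ₂ cos Δλ,  σ = 0.8453 rad → d_gc = 5385.3 km
Rhumb line: Δψ = +0.5575, q = Δφ/Δψ = 0.6636, d_rh = R√(Δφ²+q²Δλ²) = 5577.6 km
Excess = 5577.6 − 5385.3 = 192.3 ≈ 192 km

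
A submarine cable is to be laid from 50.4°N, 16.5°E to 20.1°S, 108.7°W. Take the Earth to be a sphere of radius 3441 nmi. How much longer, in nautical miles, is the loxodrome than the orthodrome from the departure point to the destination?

268 nmi

Great circle: cos σ = sin φ₁ sin φ₂ + cos φ₁ cos φ₂ cos Δλ,  σ = 2.2267 rad → d_gc = 7662.0 nmi
Rhumb line: Δψ = -1.3798, q = Δφ/Δψ = 0.8917, d_rh = R√(Δφ²+q²Δλ²) = 7930.1 nmi
Excess = 7930.1 − 7662.0 = 268.1 ≈ 268 nmi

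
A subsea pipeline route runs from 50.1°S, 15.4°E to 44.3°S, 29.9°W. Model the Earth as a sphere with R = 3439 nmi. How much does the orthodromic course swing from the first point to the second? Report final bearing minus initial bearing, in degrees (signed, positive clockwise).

Initial bearing θ₁ = atan2(sin Δλ cos φ₂, cos φ₁ sin φ₂ − sin φ₁ cos φ₂ cos Δλ) = 263.07°
Final bearing θ₂ = (initial bearing from the destination back to the start) + 180° = 297.16°
Δθ = θ₂ − θ₁ = +34.1°

+34.1°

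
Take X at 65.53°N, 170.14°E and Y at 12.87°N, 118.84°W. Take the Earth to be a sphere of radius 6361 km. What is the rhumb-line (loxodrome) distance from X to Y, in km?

8072 km

Rhumb course C = atan2(Δλ, Δψ) with Δψ = ln[tan(π/4+φ₂/2)/tan(π/4+φ₁/2)] = -1.3020, Δλ = +1.2395 → C = 136.41°
d = R·|Δφ| / |cos C| = 6361·0.91909 / 0.72427 = 8072 km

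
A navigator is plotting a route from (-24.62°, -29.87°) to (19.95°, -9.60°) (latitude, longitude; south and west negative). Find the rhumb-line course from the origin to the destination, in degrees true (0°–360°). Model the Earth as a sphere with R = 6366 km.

23.9°

Δψ = ln[tan(π/4+φ₂/2)/tan(π/4+φ₁/2)] = +0.7990
Δλ = +0.3538 rad (taken the short way round)
course = atan2(Δλ, Δψ) = 23.88°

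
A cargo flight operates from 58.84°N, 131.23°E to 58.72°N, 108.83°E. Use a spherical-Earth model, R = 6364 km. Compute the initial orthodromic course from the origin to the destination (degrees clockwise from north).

N = sin Δλ·cos φ₂ = -0.1979;  D = cos φ₁ sin φ₂ − sin φ₁ cos φ₂ cos Δλ = +0.0314
initial course = atan2(N, D) = 279.03°

279.0°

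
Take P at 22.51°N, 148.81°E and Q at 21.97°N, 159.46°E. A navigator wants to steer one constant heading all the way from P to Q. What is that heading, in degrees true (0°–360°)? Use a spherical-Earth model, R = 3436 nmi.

93.1°

Δψ = ln[tan(π/4+φ₂/2)/tan(π/4+φ₁/2)] = -0.0102
Δλ = +0.1859 rad (taken the short way round)
course = atan2(Δλ, Δψ) = 93.14°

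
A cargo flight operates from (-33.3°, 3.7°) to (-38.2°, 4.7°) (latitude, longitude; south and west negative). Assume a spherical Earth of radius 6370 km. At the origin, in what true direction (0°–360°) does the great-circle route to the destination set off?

170.9°

N = sin Δλ·cos φ₂ = +0.0137;  D = cos φ₁ sin φ₂ − sin φ₁ cos φ₂ cos Δλ = -0.0855
initial course = atan2(N, D) = 170.88°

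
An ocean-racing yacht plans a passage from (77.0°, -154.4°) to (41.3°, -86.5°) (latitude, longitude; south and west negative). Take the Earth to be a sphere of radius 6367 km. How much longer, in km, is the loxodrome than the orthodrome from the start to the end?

Great circle: cos σ = sin φ₁ sin φ₂ + cos φ₁ cos φ₂ cos Δλ,  σ = 0.7860 rad → d_gc = 5004.6 km
Rhumb line: Δψ = -1.3793, q = Δφ/Δψ = 0.4517, d_rh = R√(Δφ²+q²Δλ²) = 5230.3 km
Excess = 5230.3 − 5004.6 = 225.7 ≈ 226 km

226 km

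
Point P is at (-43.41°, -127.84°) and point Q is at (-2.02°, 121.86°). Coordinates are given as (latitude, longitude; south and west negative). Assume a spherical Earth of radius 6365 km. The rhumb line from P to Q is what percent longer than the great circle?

3.7%

Great circle: σ = 1.8005 rad → d_gc = Rσ = 11459.9 km
Rhumb: Δφ = +0.7224, Δλ = -1.9251, Δψ = +0.8074, q = Δφ/Δψ = 0.8947 → d_rh = R√(Δφ²+q²Δλ²) = 11888.4 km
Excess = (11888.4 − 11459.9) / 11459.9 = 428.5 / 11459.9 = 3.74% ≈ 3.7%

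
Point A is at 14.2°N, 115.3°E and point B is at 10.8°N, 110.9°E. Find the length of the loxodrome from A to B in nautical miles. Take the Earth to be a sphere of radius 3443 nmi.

Rhumb course C = atan2(Δλ, Δψ) with Δψ = ln[tan(π/4+φ₂/2)/tan(π/4+φ₁/2)] = -0.0608, Δλ = -0.0768 → C = 231.63°
d = R·|Δφ| / |cos C| = 3443·0.05934 / 0.62068 = 329 nmi

329 nmi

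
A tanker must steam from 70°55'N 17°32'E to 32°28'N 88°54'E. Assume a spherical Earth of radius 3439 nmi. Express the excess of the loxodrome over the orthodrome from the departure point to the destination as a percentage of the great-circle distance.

4.4%

Great circle: σ = 0.9330 rad → d_gc = Rσ = 3208.5 nmi
Rhumb: Δφ = -0.6711, Δλ = +1.2456, Δψ = -1.1836, q = Δφ/Δψ = 0.5670 → d_rh = R√(Δφ²+q²Δλ²) = 3350.3 nmi
Excess = (3350.3 − 3208.5) / 3208.5 = 141.8 / 3208.5 = 4.42% ≈ 4.4%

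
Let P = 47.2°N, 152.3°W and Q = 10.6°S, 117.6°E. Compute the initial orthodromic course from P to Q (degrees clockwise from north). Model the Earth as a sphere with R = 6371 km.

θ = atan2( sin Δλ·cos φ₂ ,  cos φ₁ sin φ₂ − sin φ₁ cos φ₂ cos Δλ )
  = atan2(-0.9829, -0.1237) = 262.83°

262.8°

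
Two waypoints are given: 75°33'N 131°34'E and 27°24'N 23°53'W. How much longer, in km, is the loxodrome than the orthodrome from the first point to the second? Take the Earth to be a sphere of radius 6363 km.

Great circle: cos σ = sin φ₁ sin φ₂ + cos φ₁ cos φ₂ cos Δλ,  σ = 1.3242 rad → d_gc = 8425.7 km
Rhumb line: Δψ = -1.5678, q = Δφ/Δψ = 0.5360, d_rh = R√(Δφ²+q²Δλ²) = 10687.6 km
Excess = 10687.6 − 8425.7 = 2261.9 ≈ 2262 km

2262 km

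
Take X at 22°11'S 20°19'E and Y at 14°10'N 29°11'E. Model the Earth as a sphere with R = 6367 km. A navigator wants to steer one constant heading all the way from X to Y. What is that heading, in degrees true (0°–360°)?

13.5°

Meridional parts: M(φ₁)=-0.3972, M(φ₂)=+0.2498 → ΔM = +0.6470;  Δλ = +0.1548 rad
tan C = Δλ / ΔM = +0.2392 → C = 13.45°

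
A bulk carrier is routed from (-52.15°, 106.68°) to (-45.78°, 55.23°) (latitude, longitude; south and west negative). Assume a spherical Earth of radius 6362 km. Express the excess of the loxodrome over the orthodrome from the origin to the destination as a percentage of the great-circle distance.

Great circle: σ = 0.5870 rad → d_gc = Rσ = 3734.8 km
Rhumb: Δφ = +0.1112, Δλ = -0.8980, Δψ = +0.1697, q = Δφ/Δψ = 0.6553 → d_rh = R√(Δφ²+q²Δλ²) = 3809.8 km
Excess = (3809.8 − 3734.8) / 3734.8 = 75.0 / 3734.8 = 2.01% ≈ 2.0%

2.0%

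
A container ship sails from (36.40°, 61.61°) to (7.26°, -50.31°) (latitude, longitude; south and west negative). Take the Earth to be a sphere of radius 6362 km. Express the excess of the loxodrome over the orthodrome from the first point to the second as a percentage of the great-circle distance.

Great circle: σ = 1.7958 rad → d_gc = Rσ = 11424.7 km
Rhumb: Δφ = -0.5086, Δλ = -1.9534, Δψ = -0.5559, q = Δφ/Δψ = 0.9149 → d_rh = R√(Δφ²+q²Δλ²) = 11821.6 km
Excess = (11821.6 − 11424.7) / 11424.7 = 396.9 / 11424.7 = 3.47% ≈ 3.5%

3.5%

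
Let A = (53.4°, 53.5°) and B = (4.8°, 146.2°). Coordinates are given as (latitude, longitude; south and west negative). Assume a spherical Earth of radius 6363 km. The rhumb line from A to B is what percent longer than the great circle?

Great circle: σ = 1.5316 rad → d_gc = Rσ = 9745.5 km
Rhumb: Δφ = -0.8482, Δλ = +1.6179, Δψ = -1.0226, q = Δφ/Δψ = 0.8295 → d_rh = R√(Δφ²+q²Δλ²) = 10102.0 km
Excess = (10102.0 − 9745.5) / 9745.5 = 356.5 / 9745.5 = 3.66% ≈ 3.7%

3.7%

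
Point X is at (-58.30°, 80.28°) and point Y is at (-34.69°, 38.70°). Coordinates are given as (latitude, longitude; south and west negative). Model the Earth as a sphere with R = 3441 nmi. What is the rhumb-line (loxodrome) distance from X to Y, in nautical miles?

Δψ = ln[tan(π/4+φ₂/2)/tan(π/4+φ₁/2)] = +0.6128;  Δφ = +0.4121 rad,  Δλ = -0.7257 rad
q = Δφ/Δψ = 0.6724
d = R·√(Δφ² + q²Δλ²) = 3441·0.63868 = 2198 nmi

2198 nmi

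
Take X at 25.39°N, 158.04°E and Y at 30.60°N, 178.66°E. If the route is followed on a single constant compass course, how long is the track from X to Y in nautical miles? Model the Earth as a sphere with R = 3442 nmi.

Rhumb course C = atan2(Δλ, Δψ) with Δψ = ln[tan(π/4+φ₂/2)/tan(π/4+φ₁/2)] = +0.1030, Δλ = +0.3599 → C = 74.02°
d = R·|Δφ| / |cos C| = 3442·0.09093 / 0.27525 = 1137 nmi

1137 nmi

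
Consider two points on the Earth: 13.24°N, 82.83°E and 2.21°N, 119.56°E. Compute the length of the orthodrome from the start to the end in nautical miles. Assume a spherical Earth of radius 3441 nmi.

2280 nmi

Haversine: a = sin²(Δφ/2)+cos φ₁ cos φ₂ sin²(Δλ/2) = 0.10579;  σ = 2·atan2(√a,√(1−a))
σ = 37.963° → d = Rσ = 3441·0.66258 = 2280 nmi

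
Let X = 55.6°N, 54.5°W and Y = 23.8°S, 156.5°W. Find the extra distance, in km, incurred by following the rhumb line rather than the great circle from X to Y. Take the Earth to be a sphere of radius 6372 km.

Great circle: cos σ = sin φ₁ sin φ₂ + cos φ₁ cos φ₂ cos Δλ,  σ = 2.0269 rad → d_gc = 12915.3 km
Rhumb line: Δψ = -1.6005, q = Δφ/Δψ = 0.8658, d_rh = R√(Δφ²+q²Δλ²) = 13207.7 km
Excess = 13207.7 − 12915.3 = 292.4 ≈ 292 km

292 km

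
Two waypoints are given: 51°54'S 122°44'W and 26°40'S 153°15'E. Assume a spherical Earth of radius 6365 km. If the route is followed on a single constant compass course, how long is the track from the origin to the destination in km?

Δψ = ln[tan(π/4+φ₂/2)/tan(π/4+φ₁/2)] = +0.5801;  Δφ = +0.4404 rad,  Δλ = -1.4664 rad
q = Δφ/Δψ = 0.7591
d = R·√(Δφ² + q²Δλ²) = 6365·1.19713 = 7620 km

7620 km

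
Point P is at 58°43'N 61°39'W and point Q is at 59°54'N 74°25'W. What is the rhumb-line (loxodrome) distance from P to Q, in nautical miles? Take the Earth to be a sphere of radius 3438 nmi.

Rhumb course C = atan2(Δλ, Δψ) with Δψ = ln[tan(π/4+φ₂/2)/tan(π/4+φ₁/2)] = +0.0405, Δλ = -0.2228 → C = 280.29°
d = R·|Δφ| / |cos C| = 3438·0.02065 / 0.17869 = 397 nmi

397 nmi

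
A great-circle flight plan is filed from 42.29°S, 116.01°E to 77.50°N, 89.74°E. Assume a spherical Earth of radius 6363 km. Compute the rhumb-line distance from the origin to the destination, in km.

13455 km

Rhumb course C = atan2(Δλ, Δψ) with Δψ = ln[tan(π/4+φ₂/2)/tan(π/4+φ₁/2)] = +3.0277, Δλ = -0.4585 → C = 351.39°
d = R·|Δφ| / |cos C| = 6363·2.09073 / 0.98873 = 13455 km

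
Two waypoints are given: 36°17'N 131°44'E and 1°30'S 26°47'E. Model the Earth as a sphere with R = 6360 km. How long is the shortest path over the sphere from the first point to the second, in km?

Haversine: a = sin²(Δφ/2)+cos φ₁ cos φ₂ sin²(Δλ/2) = 0.61169;  σ = 2·atan2(√a,√(1−a))
σ = 102.907° → d = Rσ = 6360·1.79607 = 11423 km

11423 km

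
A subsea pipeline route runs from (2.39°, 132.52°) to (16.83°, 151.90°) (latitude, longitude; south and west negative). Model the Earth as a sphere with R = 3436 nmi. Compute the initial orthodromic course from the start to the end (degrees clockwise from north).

51.6°

N = sin Δλ·cos φ₂ = +0.3176;  D = cos φ₁ sin φ₂ − sin φ₁ cos φ₂ cos Δλ = +0.2516
initial course = atan2(N, D) = 51.61°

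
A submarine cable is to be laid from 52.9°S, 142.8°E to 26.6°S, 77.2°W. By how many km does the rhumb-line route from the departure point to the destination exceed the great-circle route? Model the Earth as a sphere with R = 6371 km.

Great circle: cos σ = sin φ₁ sin φ₂ + cos φ₁ cos φ₂ cos Δλ,  σ = 1.6269 rad → d_gc = 10364.8 km
Rhumb line: Δψ = +0.6100, q = Δφ/Δψ = 0.7524, d_rh = R√(Δφ²+q²Δλ²) = 12073.0 km
Excess = 12073.0 − 10364.8 = 1708.2 ≈ 1708 km

1708 km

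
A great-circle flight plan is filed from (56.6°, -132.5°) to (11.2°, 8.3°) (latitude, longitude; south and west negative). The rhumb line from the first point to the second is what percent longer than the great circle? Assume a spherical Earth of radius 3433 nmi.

14.2%

Great circle: σ = 1.8300 rad → d_gc = Rσ = 6282.4 nmi
Rhumb: Δφ = -0.7924, Δλ = +2.4574, Δψ = -1.0072, q = Δφ/Δψ = 0.7867 → d_rh = R√(Δφ²+q²Δλ²) = 7172.9 nmi
Excess = (7172.9 − 6282.4) / 6282.4 = 890.5 / 6282.4 = 14.17% ≈ 14.2%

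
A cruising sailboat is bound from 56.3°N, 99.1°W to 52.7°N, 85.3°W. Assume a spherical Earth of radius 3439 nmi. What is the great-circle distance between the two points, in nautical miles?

526 nmi

Haversine: a = sin²(Δφ/2)+cos φ₁ cos φ₂ sin²(Δλ/2) = 0.00584;  σ = 2·atan2(√a,√(1−a))
σ = 8.765° → d = Rσ = 3439·0.15298 = 526 nmi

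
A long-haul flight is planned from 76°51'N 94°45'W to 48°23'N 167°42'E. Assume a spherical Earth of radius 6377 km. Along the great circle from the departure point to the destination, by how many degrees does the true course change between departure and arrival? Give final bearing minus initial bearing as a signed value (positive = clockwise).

-92.5°

Initial bearing θ₁ = atan2(sin Δλ cos φ₂, cos φ₁ sin φ₂ − sin φ₁ cos φ₂ cos Δλ) = 291.18°
Final bearing θ₂ = (initial bearing from the destination back to the start) + 180° = 198.63°
Δθ = θ₂ − θ₁ = -92.5°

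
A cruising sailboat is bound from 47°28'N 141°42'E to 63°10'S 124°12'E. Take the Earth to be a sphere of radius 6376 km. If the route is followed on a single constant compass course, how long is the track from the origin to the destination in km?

Δψ = ln[tan(π/4+φ₂/2)/tan(π/4+φ₁/2)] = -2.3768;  Δφ = -1.9309 rad,  Δλ = -0.3054 rad
q = Δφ/Δψ = 0.8124
d = R·√(Δφ² + q²Δλ²) = 6376·1.94679 = 12413 km

12413 km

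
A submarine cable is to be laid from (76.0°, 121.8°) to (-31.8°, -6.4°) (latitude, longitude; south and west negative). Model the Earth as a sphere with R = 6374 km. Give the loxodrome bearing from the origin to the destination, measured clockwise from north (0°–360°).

219.8°

Δψ = ln[tan(π/4+φ₂/2)/tan(π/4+φ₁/2)] = -2.6832
Δλ = -2.2375 rad (taken the short way round)
course = atan2(Δλ, Δψ) = 219.82°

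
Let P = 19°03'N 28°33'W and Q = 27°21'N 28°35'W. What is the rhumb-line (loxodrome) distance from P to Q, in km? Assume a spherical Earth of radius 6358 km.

Δψ = ln[tan(π/4+φ₂/2)/tan(π/4+φ₁/2)] = +0.1578;  Δφ = +0.1449 rad,  Δλ = -0.0006 rad
q = Δφ/Δψ = 0.9180
d = R·√(Δφ² + q²Δλ²) = 6358·0.14486 = 921 km

921 km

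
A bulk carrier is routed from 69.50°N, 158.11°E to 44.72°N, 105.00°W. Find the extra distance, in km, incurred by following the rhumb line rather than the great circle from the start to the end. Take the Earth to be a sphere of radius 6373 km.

548 km

Great circle: cos σ = sin φ₁ sin φ₂ + cos φ₁ cos φ₂ cos Δλ,  σ = 0.8902 rad → d_gc = 5673.5 km
Rhumb line: Δψ = -0.8357, q = Δφ/Δψ = 0.5175, d_rh = R√(Δφ²+q²Δλ²) = 6221.1 km
Excess = 6221.1 − 5673.5 = 547.6 ≈ 548 km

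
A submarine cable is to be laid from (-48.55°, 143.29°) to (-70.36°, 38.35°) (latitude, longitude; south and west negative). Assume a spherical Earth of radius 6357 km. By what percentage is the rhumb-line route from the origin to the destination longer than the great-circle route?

12.1%

Great circle: σ = 0.8651 rad → d_gc = Rσ = 5499.4 km
Rhumb: Δφ = -0.3807, Δλ = -1.8315, Δψ = -0.7821, q = Δφ/Δψ = 0.4867 → d_rh = R√(Δφ²+q²Δλ²) = 6162.2 km
Excess = (6162.2 − 5499.4) / 5499.4 = 662.8 / 5499.4 = 12.052% ≈ 12.1%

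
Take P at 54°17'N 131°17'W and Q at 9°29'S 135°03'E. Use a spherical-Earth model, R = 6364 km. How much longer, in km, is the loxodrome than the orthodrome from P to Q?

298 km

Great circle: cos σ = sin φ₁ sin φ₂ + cos φ₁ cos φ₂ cos Δλ,  σ = 1.7422 rad → d_gc = 11087.5 km
Rhumb line: Δψ = -1.2989, q = Δφ/Δψ = 0.8568, d_rh = R√(Δφ²+q²Δλ²) = 11385.6 km
Excess = 11385.6 − 11087.5 = 298.1 ≈ 298 km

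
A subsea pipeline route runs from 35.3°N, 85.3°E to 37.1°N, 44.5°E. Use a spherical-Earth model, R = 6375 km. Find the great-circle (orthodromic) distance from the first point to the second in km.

cos σ = sin φ₁ sin φ₂ + cos φ₁ cos φ₂ cos Δλ
      = sin(35.30°)sin(37.10°) + cos(35.30°)cos(37.10°)cos(-40.80°) = 0.8413
σ = 32.720° → d = Rσ = 6375·0.57107 = 3641 km

3641 km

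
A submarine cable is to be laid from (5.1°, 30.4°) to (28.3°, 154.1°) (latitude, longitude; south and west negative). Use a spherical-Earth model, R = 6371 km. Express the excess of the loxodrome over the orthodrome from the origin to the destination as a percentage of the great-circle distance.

Great circle: σ = 2.0314 rad → d_gc = Rσ = 12941.8 km
Rhumb: Δφ = +0.4049, Δλ = +2.1590, Δψ = +0.4262, q = Δφ/Δψ = 0.9501 → d_rh = R√(Δφ²+q²Δλ²) = 13320.1 km
Excess = (13320.1 − 12941.8) / 12941.8 = 378.3 / 12941.8 = 2.92% ≈ 2.9%

2.9%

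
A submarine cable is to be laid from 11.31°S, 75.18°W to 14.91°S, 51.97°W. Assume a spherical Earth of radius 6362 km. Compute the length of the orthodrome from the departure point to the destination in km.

cos σ = sin φ₁ sin φ₂ + cos φ₁ cos φ₂ cos Δλ
      = sin(-11.31°)sin(-14.91°) + cos(-11.31°)cos(-14.91°)cos(23.21°) = 0.9213
σ = 22.878° → d = Rσ = 6362·0.39929 = 2540 km

2540 km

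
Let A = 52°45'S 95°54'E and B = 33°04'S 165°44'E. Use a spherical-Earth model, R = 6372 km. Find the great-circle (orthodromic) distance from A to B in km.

cos σ = sin φ₁ sin φ₂ + cos φ₁ cos φ₂ cos Δλ
      = sin(-52.75°)sin(-33.07°) + cos(-52.75°)cos(-33.07°)cos(69.83°) = 0.6092
σ = 52.469° → d = Rσ = 6372·0.91576 = 5835 km

5835 km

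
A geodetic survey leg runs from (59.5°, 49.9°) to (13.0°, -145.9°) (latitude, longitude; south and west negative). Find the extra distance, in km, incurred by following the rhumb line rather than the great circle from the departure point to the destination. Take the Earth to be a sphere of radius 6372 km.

Great circle: cos σ = sin φ₁ sin φ₂ + cos φ₁ cos φ₂ cos Δλ,  σ = 1.8567 rad → d_gc = 11830.9 km
Rhumb line: Δψ = -1.0708, q = Δφ/Δψ = 0.7579, d_rh = R√(Δφ²+q²Δλ²) = 14775.3 km
Excess = 14775.3 − 11830.9 = 2944.4 ≈ 2944 km

2944 km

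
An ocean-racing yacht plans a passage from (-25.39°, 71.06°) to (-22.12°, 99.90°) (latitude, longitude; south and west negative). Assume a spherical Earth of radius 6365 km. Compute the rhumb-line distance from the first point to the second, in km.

2954 km

Rhumb course C = atan2(Δλ, Δψ) with Δψ = ln[tan(π/4+φ₂/2)/tan(π/4+φ₁/2)] = +0.0624, Δλ = +0.5034 → C = 82.94°
d = R·|Δφ| / |cos C| = 6365·0.05707 / 0.12296 = 2954 km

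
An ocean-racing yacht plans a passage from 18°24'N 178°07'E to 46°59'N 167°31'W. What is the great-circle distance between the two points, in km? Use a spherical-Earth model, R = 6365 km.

Haversine: a = sin²(Δφ/2)+cos φ₁ cos φ₂ sin²(Δλ/2) = 0.07106;  σ = 2·atan2(√a,√(1−a))
σ = 30.921° → d = Rσ = 6365·0.53967 = 3435 km

3435 km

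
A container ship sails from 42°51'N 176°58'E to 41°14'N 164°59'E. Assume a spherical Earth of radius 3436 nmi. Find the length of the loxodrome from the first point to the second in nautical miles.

542 nmi

Rhumb course C = atan2(Δλ, Δψ) with Δψ = ln[tan(π/4+φ₂/2)/tan(π/4+φ₁/2)] = -0.0380, Δλ = -0.2091 → C = 259.70°
d = R·|Δφ| / |cos C| = 3436·0.02822 / 0.17875 = 542 nmi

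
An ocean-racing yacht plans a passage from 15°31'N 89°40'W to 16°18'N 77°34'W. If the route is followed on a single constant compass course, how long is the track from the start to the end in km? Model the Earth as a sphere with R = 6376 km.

Rhumb course C = atan2(Δλ, Δψ) with Δψ = ln[tan(π/4+φ₂/2)/tan(π/4+φ₁/2)] = +0.0142, Δλ = +0.2112 → C = 86.15°
d = R·|Δφ| / |cos C| = 6376·0.01367 / 0.06717 = 1298 km

1298 km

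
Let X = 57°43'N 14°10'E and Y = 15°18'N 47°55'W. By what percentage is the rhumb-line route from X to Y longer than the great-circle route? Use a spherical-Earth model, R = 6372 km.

2.0%

Great circle: σ = 1.0880 rad → d_gc = Rσ = 6932.6 km
Rhumb: Δφ = -0.7403, Δλ = -1.0836, Δψ = -0.9696, q = Δφ/Δψ = 0.7635 → d_rh = R√(Δφ²+q²Δλ²) = 7074.1 km
Excess = (7074.1 − 6932.6) / 6932.6 = 141.5 / 6932.6 = 2.04% ≈ 2.0%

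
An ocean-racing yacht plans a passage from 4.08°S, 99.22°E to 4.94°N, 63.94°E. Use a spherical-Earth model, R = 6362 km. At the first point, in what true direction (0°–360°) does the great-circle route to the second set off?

N = sin Δλ·cos φ₂ = -0.5754;  D = cos φ₁ sin φ₂ − sin φ₁ cos φ₂ cos Δλ = +0.1438
initial course = atan2(N, D) = 284.03°

284.0°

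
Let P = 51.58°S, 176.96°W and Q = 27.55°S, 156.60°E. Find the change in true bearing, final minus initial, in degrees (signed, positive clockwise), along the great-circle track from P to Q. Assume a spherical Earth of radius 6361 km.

+17.4°

At departure: θ₁ = atan2(sin Δλ cos φ₂, cos φ₁ sin φ₂ − sin φ₁ cos φ₂ cos Δλ) = 310.28°
At arrival: θ₂ = atan2(sin Δλ cos φ₁, −cos φ₂ sin φ₁ + sin φ₂ cos φ₁ cos Δλ) = 327.68°
Δθ = θ₂ − θ₁ = +17.4°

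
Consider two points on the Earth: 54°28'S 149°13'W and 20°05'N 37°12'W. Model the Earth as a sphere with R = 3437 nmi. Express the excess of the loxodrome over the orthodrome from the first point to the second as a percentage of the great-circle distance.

Great circle: σ = 2.0761 rad → d_gc = Rσ = 7135.5 nmi
Rhumb: Δφ = +1.3011, Δλ = +1.9551, Δψ = +1.4960, q = Δφ/Δψ = 0.8697 → d_rh = R√(Δφ²+q²Δλ²) = 7358.9 nmi
Excess = (7358.9 − 7135.5) / 7135.5 = 223.4 / 7135.5 = 3.13% ≈ 3.1%

3.1%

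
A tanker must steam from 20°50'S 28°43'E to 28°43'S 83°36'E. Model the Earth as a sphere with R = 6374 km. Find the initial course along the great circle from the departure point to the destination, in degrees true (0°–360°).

N = sin Δλ·cos φ₂ = +0.7174;  D = cos φ₁ sin φ₂ − sin φ₁ cos φ₂ cos Δλ = -0.2696
initial course = atan2(N, D) = 110.60°

110.6°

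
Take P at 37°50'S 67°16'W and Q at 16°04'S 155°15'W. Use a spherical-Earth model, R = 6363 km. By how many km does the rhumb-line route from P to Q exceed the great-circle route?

Great circle: cos σ = sin φ₁ sin φ₂ + cos φ₁ cos φ₂ cos Δλ,  σ = 1.3730 rad → d_gc = 8736.7 km
Rhumb line: Δψ = +0.4301, q = Δφ/Δψ = 0.8832, d_rh = R√(Δφ²+q²Δλ²) = 8962.0 km
Excess = 8962.0 − 8736.7 = 225.3 ≈ 225 km

225 km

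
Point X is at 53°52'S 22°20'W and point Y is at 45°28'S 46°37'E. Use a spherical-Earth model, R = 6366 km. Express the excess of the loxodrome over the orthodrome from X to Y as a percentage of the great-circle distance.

3.8%

Great circle: σ = 0.7608 rad → d_gc = Rσ = 4843.4 km
Rhumb: Δφ = +0.1466, Δλ = +1.2034, Δψ = +0.2273, q = Δφ/Δψ = 0.6450 → d_rh = R√(Δφ²+q²Δλ²) = 5028.9 km
Excess = (5028.9 − 4843.4) / 4843.4 = 185.5 / 4843.4 = 3.83% ≈ 3.8%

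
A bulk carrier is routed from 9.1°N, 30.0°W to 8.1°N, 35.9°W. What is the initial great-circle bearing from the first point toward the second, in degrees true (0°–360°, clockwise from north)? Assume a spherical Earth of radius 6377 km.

260.7°

θ = atan2( sin Δλ·cos φ₂ ,  cos φ₁ sin φ₂ − sin φ₁ cos φ₂ cos Δλ )
  = atan2(-0.1018, -0.0166) = 260.72°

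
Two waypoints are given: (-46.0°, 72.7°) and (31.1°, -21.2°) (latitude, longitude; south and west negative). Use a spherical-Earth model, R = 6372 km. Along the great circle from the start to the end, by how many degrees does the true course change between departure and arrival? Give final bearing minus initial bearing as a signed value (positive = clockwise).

+20.1°

At departure: θ₁ = atan2(sin Δλ cos φ₂, cos φ₁ sin φ₂ − sin φ₁ cos φ₂ cos Δλ) = 290.35°
At arrival: θ₂ = atan2(sin Δλ cos φ₁, −cos φ₂ sin φ₁ + sin φ₂ cos φ₁ cos Δλ) = 310.48°
Δθ = θ₂ − θ₁ = +20.1°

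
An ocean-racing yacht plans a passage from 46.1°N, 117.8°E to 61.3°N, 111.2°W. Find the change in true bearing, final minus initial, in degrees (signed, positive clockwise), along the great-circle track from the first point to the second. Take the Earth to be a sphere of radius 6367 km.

+121.5°

At departure: θ₁ = atan2(sin Δλ cos φ₂, cos φ₁ sin φ₂ − sin φ₁ cos φ₂ cos Δλ) = 23.46°
At arrival: θ₂ = atan2(sin Δλ cos φ₁, −cos φ₂ sin φ₁ + sin φ₂ cos φ₁ cos Δλ) = 144.92°
Δθ = θ₂ − θ₁ = +121.5°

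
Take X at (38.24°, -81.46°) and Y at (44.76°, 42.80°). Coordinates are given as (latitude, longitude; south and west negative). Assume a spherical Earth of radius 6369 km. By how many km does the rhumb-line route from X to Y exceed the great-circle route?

Great circle: cos σ = sin φ₁ sin φ₂ + cos φ₁ cos φ₂ cos Δλ,  σ = 1.4486 rad → d_gc = 9226.3 km
Rhumb line: Δψ = +0.1521, q = Δφ/Δψ = 0.7479, d_rh = R√(Δφ²+q²Δλ²) = 10356.2 km
Excess = 10356.2 − 9226.3 = 1129.9 ≈ 1130 km

1130 km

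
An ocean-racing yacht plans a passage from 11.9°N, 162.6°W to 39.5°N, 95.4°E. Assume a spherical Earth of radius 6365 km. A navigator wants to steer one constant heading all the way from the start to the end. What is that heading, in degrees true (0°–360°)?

Δψ = ln[tan(π/4+φ₂/2)/tan(π/4+φ₁/2)] = +0.5424
Δλ = -1.7802 rad (taken the short way round)
course = atan2(Δλ, Δψ) = 286.94°

286.9°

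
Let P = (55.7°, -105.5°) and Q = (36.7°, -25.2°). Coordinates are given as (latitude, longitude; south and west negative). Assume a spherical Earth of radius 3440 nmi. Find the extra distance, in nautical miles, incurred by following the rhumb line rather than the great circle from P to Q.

162 nmi

Great circle: cos σ = sin φ₁ sin φ₂ + cos φ₁ cos φ₂ cos Δλ,  σ = 0.9645 rad → d_gc = 3317.9 nmi
Rhumb line: Δψ = -0.4863, q = Δφ/Δψ = 0.6819, d_rh = R√(Δφ²+q²Δλ²) = 3480.0 nmi
Excess = 3480.0 − 3317.9 = 162.1 ≈ 162 nmi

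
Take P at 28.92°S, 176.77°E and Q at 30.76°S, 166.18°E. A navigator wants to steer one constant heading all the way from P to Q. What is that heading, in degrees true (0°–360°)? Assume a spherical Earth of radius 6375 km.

258.7°

Meridional parts: M(φ₁)=-0.5277, M(φ₂)=-0.5647 → ΔM = -0.0370;  Δλ = -0.1848 rad
tan C = Δλ / ΔM = +4.9920 → C = 258.67°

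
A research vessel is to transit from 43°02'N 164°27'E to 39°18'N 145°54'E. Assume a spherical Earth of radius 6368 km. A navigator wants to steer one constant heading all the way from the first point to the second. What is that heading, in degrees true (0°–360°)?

255.0°

Meridional parts: M(φ₁)=+0.8336, M(φ₂)=+0.7470 → ΔM = -0.0866;  Δλ = -0.3238 rad
tan C = Δλ / ΔM = +3.7388 → C = 255.03°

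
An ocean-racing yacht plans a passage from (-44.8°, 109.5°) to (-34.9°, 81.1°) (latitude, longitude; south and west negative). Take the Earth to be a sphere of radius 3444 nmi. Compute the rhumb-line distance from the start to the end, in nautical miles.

1436 nmi

Δψ = ln[tan(π/4+φ₂/2)/tan(π/4+φ₁/2)] = +0.2257;  Δφ = +0.1728 rad,  Δλ = -0.4957 rad
q = Δφ/Δψ = 0.7654
d = R·√(Δφ² + q²Δλ²) = 3444·0.41690 = 1436 nmi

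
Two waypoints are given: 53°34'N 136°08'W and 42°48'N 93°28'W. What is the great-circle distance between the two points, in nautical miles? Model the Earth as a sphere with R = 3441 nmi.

cos σ = sin φ₁ sin φ₂ + cos φ₁ cos φ₂ cos Δλ
      = sin(53.57°)sin(42.80°) + cos(53.57°)cos(42.80°)cos(42.67°) = 0.8671
σ = 29.882° → d = Rσ = 3441·0.52153 = 1795 nmi

1795 nmi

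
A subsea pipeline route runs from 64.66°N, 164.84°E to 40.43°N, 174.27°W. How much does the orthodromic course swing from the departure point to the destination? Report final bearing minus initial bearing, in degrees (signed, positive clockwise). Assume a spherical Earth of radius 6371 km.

+17.0°

At departure: θ₁ = atan2(sin Δλ cos φ₂, cos φ₁ sin φ₂ − sin φ₁ cos φ₂ cos Δλ) = 143.38°
At arrival: θ₂ = atan2(sin Δλ cos φ₁, −cos φ₂ sin φ₁ + sin φ₂ cos φ₁ cos Δλ) = 160.40°
Δθ = θ₂ − θ₁ = +17.0°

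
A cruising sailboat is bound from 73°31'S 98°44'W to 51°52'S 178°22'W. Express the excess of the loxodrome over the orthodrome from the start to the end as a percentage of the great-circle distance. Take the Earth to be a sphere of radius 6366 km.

6.8%

Great circle: σ = 0.6668 rad → d_gc = Rσ = 4245.1 km
Rhumb: Δφ = +0.3779, Δλ = -1.3899, Δψ = +0.8697, q = Δφ/Δψ = 0.4345 → d_rh = R√(Δφ²+q²Δλ²) = 4534.7 km
Excess = (4534.7 − 4245.1) / 4245.1 = 289.6 / 4245.1 = 6.82% ≈ 6.8%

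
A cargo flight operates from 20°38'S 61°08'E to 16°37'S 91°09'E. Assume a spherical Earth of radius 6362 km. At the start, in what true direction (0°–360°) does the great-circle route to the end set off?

87.0°

N = sin Δλ·cos φ₂ = +0.4794;  D = cos φ₁ sin φ₂ − sin φ₁ cos φ₂ cos Δλ = +0.0248
initial course = atan2(N, D) = 87.04°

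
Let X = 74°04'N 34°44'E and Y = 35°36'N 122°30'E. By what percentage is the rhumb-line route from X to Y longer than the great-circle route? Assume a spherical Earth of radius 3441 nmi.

7.4%

Great circle: σ = 0.9662 rad → d_gc = Rσ = 3324.6 nmi
Rhumb: Δφ = -0.6714, Δλ = +1.5318, Δψ = -1.3008, q = Δφ/Δψ = 0.5161 → d_rh = R√(Δφ²+q²Δλ²) = 3569.0 nmi
Excess = (3569.0 − 3324.6) / 3324.6 = 244.4 / 3324.6 = 7.351% ≈ 7.4%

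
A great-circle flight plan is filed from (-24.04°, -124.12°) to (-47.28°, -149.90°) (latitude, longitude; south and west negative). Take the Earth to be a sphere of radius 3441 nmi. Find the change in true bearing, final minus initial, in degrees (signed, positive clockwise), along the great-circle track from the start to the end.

+15.5°

At departure: θ₁ = atan2(sin Δλ cos φ₂, cos φ₁ sin φ₂ − sin φ₁ cos φ₂ cos Δλ) = 214.95°
At arrival: θ₂ = atan2(sin Δλ cos φ₁, −cos φ₂ sin φ₁ + sin φ₂ cos φ₁ cos Δλ) = 230.47°
Δθ = θ₂ − θ₁ = +15.5°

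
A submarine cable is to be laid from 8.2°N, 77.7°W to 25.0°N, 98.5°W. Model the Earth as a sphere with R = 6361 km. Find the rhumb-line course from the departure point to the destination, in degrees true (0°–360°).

Δψ = ln[tan(π/4+φ₂/2)/tan(π/4+φ₁/2)] = +0.3073
Δλ = -0.3630 rad (taken the short way round)
course = atan2(Δλ, Δψ) = 310.24°

310.2°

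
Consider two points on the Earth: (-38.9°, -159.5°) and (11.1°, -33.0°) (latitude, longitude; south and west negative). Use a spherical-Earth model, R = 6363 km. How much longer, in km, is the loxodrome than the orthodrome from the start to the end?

371 km

Great circle: cos σ = sin φ₁ sin φ₂ + cos φ₁ cos φ₂ cos Δλ,  σ = 2.1836 rad → d_gc = 13894.2 km
Rhumb line: Δψ = +0.9330, q = Δφ/Δψ = 0.9353, d_rh = R√(Δφ²+q²Δλ²) = 14265.1 km
Excess = 14265.1 − 13894.2 = 370.9 ≈ 371 km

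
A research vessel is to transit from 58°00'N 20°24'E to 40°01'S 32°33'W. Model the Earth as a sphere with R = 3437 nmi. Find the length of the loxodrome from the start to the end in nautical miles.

Rhumb course C = atan2(Δλ, Δψ) with Δψ = ln[tan(π/4+φ₂/2)/tan(π/4+φ₁/2)] = -2.0125, Δλ = -0.9242 → C = 204.67°
d = R·|Δφ| / |cos C| = 3437·1.71071 / 0.90876 = 6470 nmi

6470 nmi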